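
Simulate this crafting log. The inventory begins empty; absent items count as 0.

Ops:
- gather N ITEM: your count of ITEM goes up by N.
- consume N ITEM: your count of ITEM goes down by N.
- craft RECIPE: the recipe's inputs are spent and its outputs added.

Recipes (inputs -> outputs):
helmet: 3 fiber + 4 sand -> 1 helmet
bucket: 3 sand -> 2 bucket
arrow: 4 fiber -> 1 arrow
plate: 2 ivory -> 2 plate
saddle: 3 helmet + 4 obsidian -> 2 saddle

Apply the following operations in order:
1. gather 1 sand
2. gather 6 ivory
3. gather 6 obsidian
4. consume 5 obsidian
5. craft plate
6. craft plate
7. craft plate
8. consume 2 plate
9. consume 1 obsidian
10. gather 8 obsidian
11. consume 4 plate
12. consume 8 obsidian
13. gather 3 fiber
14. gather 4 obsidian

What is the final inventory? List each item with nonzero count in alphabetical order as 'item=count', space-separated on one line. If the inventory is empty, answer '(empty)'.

Answer: fiber=3 obsidian=4 sand=1

Derivation:
After 1 (gather 1 sand): sand=1
After 2 (gather 6 ivory): ivory=6 sand=1
After 3 (gather 6 obsidian): ivory=6 obsidian=6 sand=1
After 4 (consume 5 obsidian): ivory=6 obsidian=1 sand=1
After 5 (craft plate): ivory=4 obsidian=1 plate=2 sand=1
After 6 (craft plate): ivory=2 obsidian=1 plate=4 sand=1
After 7 (craft plate): obsidian=1 plate=6 sand=1
After 8 (consume 2 plate): obsidian=1 plate=4 sand=1
After 9 (consume 1 obsidian): plate=4 sand=1
After 10 (gather 8 obsidian): obsidian=8 plate=4 sand=1
After 11 (consume 4 plate): obsidian=8 sand=1
After 12 (consume 8 obsidian): sand=1
After 13 (gather 3 fiber): fiber=3 sand=1
After 14 (gather 4 obsidian): fiber=3 obsidian=4 sand=1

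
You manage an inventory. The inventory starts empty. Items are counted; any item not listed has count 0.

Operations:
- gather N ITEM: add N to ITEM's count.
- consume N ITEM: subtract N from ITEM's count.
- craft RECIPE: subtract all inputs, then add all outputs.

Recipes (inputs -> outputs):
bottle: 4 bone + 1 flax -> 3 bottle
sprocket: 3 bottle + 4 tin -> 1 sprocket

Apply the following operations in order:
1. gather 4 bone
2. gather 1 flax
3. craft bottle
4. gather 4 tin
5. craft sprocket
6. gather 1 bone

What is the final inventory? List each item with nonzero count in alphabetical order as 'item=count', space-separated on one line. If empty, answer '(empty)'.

After 1 (gather 4 bone): bone=4
After 2 (gather 1 flax): bone=4 flax=1
After 3 (craft bottle): bottle=3
After 4 (gather 4 tin): bottle=3 tin=4
After 5 (craft sprocket): sprocket=1
After 6 (gather 1 bone): bone=1 sprocket=1

Answer: bone=1 sprocket=1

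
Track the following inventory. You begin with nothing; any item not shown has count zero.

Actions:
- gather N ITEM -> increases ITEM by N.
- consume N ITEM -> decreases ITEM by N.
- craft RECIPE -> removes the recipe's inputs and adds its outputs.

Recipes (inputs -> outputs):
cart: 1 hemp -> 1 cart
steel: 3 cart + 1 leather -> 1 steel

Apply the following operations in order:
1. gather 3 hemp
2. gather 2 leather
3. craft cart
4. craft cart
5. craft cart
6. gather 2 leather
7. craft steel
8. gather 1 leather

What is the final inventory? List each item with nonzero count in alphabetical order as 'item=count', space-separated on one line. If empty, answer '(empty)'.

After 1 (gather 3 hemp): hemp=3
After 2 (gather 2 leather): hemp=3 leather=2
After 3 (craft cart): cart=1 hemp=2 leather=2
After 4 (craft cart): cart=2 hemp=1 leather=2
After 5 (craft cart): cart=3 leather=2
After 6 (gather 2 leather): cart=3 leather=4
After 7 (craft steel): leather=3 steel=1
After 8 (gather 1 leather): leather=4 steel=1

Answer: leather=4 steel=1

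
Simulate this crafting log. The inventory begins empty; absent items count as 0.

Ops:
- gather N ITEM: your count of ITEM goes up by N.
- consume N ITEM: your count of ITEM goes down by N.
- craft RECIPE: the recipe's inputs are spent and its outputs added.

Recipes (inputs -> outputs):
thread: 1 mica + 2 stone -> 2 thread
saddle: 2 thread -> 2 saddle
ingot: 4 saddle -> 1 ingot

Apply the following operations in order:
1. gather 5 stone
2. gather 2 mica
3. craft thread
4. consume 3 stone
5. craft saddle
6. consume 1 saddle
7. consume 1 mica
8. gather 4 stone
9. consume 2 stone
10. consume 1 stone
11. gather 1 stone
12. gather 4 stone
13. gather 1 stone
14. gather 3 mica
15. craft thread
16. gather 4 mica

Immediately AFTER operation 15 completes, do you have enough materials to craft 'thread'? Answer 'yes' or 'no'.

After 1 (gather 5 stone): stone=5
After 2 (gather 2 mica): mica=2 stone=5
After 3 (craft thread): mica=1 stone=3 thread=2
After 4 (consume 3 stone): mica=1 thread=2
After 5 (craft saddle): mica=1 saddle=2
After 6 (consume 1 saddle): mica=1 saddle=1
After 7 (consume 1 mica): saddle=1
After 8 (gather 4 stone): saddle=1 stone=4
After 9 (consume 2 stone): saddle=1 stone=2
After 10 (consume 1 stone): saddle=1 stone=1
After 11 (gather 1 stone): saddle=1 stone=2
After 12 (gather 4 stone): saddle=1 stone=6
After 13 (gather 1 stone): saddle=1 stone=7
After 14 (gather 3 mica): mica=3 saddle=1 stone=7
After 15 (craft thread): mica=2 saddle=1 stone=5 thread=2

Answer: yes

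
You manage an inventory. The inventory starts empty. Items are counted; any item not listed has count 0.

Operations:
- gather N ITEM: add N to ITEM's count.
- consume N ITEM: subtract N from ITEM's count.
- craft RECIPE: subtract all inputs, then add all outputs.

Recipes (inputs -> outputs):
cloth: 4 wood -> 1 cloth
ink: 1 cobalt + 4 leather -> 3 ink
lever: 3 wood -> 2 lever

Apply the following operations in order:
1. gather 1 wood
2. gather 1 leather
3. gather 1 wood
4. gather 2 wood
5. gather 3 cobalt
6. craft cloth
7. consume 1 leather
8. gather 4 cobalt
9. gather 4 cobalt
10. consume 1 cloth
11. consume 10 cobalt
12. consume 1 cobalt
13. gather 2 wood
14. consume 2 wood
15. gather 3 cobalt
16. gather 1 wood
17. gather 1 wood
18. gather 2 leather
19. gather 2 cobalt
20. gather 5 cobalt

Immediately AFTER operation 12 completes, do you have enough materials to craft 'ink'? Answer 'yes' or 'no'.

After 1 (gather 1 wood): wood=1
After 2 (gather 1 leather): leather=1 wood=1
After 3 (gather 1 wood): leather=1 wood=2
After 4 (gather 2 wood): leather=1 wood=4
After 5 (gather 3 cobalt): cobalt=3 leather=1 wood=4
After 6 (craft cloth): cloth=1 cobalt=3 leather=1
After 7 (consume 1 leather): cloth=1 cobalt=3
After 8 (gather 4 cobalt): cloth=1 cobalt=7
After 9 (gather 4 cobalt): cloth=1 cobalt=11
After 10 (consume 1 cloth): cobalt=11
After 11 (consume 10 cobalt): cobalt=1
After 12 (consume 1 cobalt): (empty)

Answer: no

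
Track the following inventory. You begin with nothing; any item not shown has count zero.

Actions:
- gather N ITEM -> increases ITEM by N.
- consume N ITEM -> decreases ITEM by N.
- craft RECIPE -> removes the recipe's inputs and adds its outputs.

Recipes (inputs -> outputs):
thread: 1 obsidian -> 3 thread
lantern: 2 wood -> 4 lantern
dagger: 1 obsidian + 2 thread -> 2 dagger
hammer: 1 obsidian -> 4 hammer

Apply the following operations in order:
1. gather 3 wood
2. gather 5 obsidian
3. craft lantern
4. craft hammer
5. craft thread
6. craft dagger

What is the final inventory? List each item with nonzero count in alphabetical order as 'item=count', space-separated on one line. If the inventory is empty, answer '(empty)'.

Answer: dagger=2 hammer=4 lantern=4 obsidian=2 thread=1 wood=1

Derivation:
After 1 (gather 3 wood): wood=3
After 2 (gather 5 obsidian): obsidian=5 wood=3
After 3 (craft lantern): lantern=4 obsidian=5 wood=1
After 4 (craft hammer): hammer=4 lantern=4 obsidian=4 wood=1
After 5 (craft thread): hammer=4 lantern=4 obsidian=3 thread=3 wood=1
After 6 (craft dagger): dagger=2 hammer=4 lantern=4 obsidian=2 thread=1 wood=1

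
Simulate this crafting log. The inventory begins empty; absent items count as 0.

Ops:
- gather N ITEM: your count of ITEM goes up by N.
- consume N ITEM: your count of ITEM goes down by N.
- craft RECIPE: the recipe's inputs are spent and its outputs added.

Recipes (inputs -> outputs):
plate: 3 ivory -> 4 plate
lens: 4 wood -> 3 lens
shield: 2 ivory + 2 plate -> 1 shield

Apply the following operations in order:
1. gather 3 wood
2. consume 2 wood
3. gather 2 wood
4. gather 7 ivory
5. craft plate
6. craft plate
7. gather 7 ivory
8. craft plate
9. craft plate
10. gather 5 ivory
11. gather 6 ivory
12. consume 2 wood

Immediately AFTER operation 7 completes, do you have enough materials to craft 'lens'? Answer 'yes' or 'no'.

After 1 (gather 3 wood): wood=3
After 2 (consume 2 wood): wood=1
After 3 (gather 2 wood): wood=3
After 4 (gather 7 ivory): ivory=7 wood=3
After 5 (craft plate): ivory=4 plate=4 wood=3
After 6 (craft plate): ivory=1 plate=8 wood=3
After 7 (gather 7 ivory): ivory=8 plate=8 wood=3

Answer: no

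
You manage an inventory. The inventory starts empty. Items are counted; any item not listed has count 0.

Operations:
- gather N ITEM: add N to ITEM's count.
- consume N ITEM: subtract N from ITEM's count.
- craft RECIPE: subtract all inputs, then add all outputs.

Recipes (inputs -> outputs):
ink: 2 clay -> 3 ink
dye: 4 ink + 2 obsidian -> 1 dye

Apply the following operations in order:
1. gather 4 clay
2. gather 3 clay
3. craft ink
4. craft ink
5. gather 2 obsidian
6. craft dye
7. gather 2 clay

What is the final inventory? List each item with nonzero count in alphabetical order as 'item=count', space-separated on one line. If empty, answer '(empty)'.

Answer: clay=5 dye=1 ink=2

Derivation:
After 1 (gather 4 clay): clay=4
After 2 (gather 3 clay): clay=7
After 3 (craft ink): clay=5 ink=3
After 4 (craft ink): clay=3 ink=6
After 5 (gather 2 obsidian): clay=3 ink=6 obsidian=2
After 6 (craft dye): clay=3 dye=1 ink=2
After 7 (gather 2 clay): clay=5 dye=1 ink=2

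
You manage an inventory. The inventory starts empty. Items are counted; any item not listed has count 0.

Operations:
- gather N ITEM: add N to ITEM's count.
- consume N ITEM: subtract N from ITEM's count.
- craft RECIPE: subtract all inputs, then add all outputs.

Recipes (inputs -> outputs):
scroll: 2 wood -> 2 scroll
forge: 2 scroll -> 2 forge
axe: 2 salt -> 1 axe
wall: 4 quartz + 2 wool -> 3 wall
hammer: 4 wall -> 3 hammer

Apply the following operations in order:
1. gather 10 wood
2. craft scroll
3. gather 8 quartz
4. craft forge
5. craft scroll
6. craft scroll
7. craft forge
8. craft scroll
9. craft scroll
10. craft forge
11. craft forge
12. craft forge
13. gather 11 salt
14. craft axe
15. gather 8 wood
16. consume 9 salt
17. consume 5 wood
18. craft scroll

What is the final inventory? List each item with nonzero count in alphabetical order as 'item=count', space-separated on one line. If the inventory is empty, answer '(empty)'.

Answer: axe=1 forge=10 quartz=8 scroll=2 wood=1

Derivation:
After 1 (gather 10 wood): wood=10
After 2 (craft scroll): scroll=2 wood=8
After 3 (gather 8 quartz): quartz=8 scroll=2 wood=8
After 4 (craft forge): forge=2 quartz=8 wood=8
After 5 (craft scroll): forge=2 quartz=8 scroll=2 wood=6
After 6 (craft scroll): forge=2 quartz=8 scroll=4 wood=4
After 7 (craft forge): forge=4 quartz=8 scroll=2 wood=4
After 8 (craft scroll): forge=4 quartz=8 scroll=4 wood=2
After 9 (craft scroll): forge=4 quartz=8 scroll=6
After 10 (craft forge): forge=6 quartz=8 scroll=4
After 11 (craft forge): forge=8 quartz=8 scroll=2
After 12 (craft forge): forge=10 quartz=8
After 13 (gather 11 salt): forge=10 quartz=8 salt=11
After 14 (craft axe): axe=1 forge=10 quartz=8 salt=9
After 15 (gather 8 wood): axe=1 forge=10 quartz=8 salt=9 wood=8
After 16 (consume 9 salt): axe=1 forge=10 quartz=8 wood=8
After 17 (consume 5 wood): axe=1 forge=10 quartz=8 wood=3
After 18 (craft scroll): axe=1 forge=10 quartz=8 scroll=2 wood=1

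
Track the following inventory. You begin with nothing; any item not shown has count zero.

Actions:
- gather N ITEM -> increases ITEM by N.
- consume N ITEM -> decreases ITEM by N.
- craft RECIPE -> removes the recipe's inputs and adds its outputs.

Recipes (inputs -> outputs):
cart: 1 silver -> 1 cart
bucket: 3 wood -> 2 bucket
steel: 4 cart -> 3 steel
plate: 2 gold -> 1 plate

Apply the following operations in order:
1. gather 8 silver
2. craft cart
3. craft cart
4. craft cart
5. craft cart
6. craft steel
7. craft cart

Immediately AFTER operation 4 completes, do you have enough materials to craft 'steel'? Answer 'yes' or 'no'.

After 1 (gather 8 silver): silver=8
After 2 (craft cart): cart=1 silver=7
After 3 (craft cart): cart=2 silver=6
After 4 (craft cart): cart=3 silver=5

Answer: no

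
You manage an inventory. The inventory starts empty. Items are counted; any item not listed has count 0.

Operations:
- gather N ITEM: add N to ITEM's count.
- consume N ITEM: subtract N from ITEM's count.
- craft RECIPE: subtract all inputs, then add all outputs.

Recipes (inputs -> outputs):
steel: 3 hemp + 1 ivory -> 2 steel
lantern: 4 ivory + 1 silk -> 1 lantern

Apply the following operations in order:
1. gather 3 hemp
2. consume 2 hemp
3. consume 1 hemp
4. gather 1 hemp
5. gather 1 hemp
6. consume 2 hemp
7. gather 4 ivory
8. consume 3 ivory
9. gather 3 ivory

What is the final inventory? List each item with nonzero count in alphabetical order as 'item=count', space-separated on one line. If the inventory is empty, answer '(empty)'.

After 1 (gather 3 hemp): hemp=3
After 2 (consume 2 hemp): hemp=1
After 3 (consume 1 hemp): (empty)
After 4 (gather 1 hemp): hemp=1
After 5 (gather 1 hemp): hemp=2
After 6 (consume 2 hemp): (empty)
After 7 (gather 4 ivory): ivory=4
After 8 (consume 3 ivory): ivory=1
After 9 (gather 3 ivory): ivory=4

Answer: ivory=4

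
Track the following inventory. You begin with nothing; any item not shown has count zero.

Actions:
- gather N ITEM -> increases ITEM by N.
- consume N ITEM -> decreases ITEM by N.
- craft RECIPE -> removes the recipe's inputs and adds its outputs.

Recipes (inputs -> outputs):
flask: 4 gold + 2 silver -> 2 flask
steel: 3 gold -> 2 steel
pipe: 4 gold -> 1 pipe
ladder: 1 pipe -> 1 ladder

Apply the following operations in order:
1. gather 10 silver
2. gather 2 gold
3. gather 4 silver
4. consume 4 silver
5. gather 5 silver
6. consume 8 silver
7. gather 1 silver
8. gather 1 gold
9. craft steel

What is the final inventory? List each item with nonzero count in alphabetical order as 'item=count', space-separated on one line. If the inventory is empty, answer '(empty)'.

After 1 (gather 10 silver): silver=10
After 2 (gather 2 gold): gold=2 silver=10
After 3 (gather 4 silver): gold=2 silver=14
After 4 (consume 4 silver): gold=2 silver=10
After 5 (gather 5 silver): gold=2 silver=15
After 6 (consume 8 silver): gold=2 silver=7
After 7 (gather 1 silver): gold=2 silver=8
After 8 (gather 1 gold): gold=3 silver=8
After 9 (craft steel): silver=8 steel=2

Answer: silver=8 steel=2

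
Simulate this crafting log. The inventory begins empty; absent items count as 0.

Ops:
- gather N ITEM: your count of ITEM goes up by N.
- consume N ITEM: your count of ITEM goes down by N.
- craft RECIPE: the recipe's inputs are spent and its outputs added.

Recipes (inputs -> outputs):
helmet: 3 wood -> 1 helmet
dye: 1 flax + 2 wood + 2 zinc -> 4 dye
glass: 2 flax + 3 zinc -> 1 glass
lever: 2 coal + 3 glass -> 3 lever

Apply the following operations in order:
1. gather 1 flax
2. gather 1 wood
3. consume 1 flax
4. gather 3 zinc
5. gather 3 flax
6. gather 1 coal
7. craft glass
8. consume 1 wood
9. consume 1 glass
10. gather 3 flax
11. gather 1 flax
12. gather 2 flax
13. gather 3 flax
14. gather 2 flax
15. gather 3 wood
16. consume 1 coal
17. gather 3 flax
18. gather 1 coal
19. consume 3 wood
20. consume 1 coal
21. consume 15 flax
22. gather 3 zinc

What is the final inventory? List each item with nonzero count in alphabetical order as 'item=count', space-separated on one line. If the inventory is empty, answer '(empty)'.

Answer: zinc=3

Derivation:
After 1 (gather 1 flax): flax=1
After 2 (gather 1 wood): flax=1 wood=1
After 3 (consume 1 flax): wood=1
After 4 (gather 3 zinc): wood=1 zinc=3
After 5 (gather 3 flax): flax=3 wood=1 zinc=3
After 6 (gather 1 coal): coal=1 flax=3 wood=1 zinc=3
After 7 (craft glass): coal=1 flax=1 glass=1 wood=1
After 8 (consume 1 wood): coal=1 flax=1 glass=1
After 9 (consume 1 glass): coal=1 flax=1
After 10 (gather 3 flax): coal=1 flax=4
After 11 (gather 1 flax): coal=1 flax=5
After 12 (gather 2 flax): coal=1 flax=7
After 13 (gather 3 flax): coal=1 flax=10
After 14 (gather 2 flax): coal=1 flax=12
After 15 (gather 3 wood): coal=1 flax=12 wood=3
After 16 (consume 1 coal): flax=12 wood=3
After 17 (gather 3 flax): flax=15 wood=3
After 18 (gather 1 coal): coal=1 flax=15 wood=3
After 19 (consume 3 wood): coal=1 flax=15
After 20 (consume 1 coal): flax=15
After 21 (consume 15 flax): (empty)
After 22 (gather 3 zinc): zinc=3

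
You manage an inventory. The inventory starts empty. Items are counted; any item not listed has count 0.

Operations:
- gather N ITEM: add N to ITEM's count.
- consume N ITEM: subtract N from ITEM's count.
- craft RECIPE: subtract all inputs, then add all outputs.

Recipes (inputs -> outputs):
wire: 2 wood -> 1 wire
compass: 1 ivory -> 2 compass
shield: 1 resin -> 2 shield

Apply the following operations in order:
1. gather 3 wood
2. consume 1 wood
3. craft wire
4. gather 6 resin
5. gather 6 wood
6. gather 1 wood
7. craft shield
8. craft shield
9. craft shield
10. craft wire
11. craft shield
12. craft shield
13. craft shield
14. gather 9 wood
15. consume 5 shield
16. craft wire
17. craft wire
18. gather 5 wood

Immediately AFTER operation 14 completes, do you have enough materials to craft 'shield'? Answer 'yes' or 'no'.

Answer: no

Derivation:
After 1 (gather 3 wood): wood=3
After 2 (consume 1 wood): wood=2
After 3 (craft wire): wire=1
After 4 (gather 6 resin): resin=6 wire=1
After 5 (gather 6 wood): resin=6 wire=1 wood=6
After 6 (gather 1 wood): resin=6 wire=1 wood=7
After 7 (craft shield): resin=5 shield=2 wire=1 wood=7
After 8 (craft shield): resin=4 shield=4 wire=1 wood=7
After 9 (craft shield): resin=3 shield=6 wire=1 wood=7
After 10 (craft wire): resin=3 shield=6 wire=2 wood=5
After 11 (craft shield): resin=2 shield=8 wire=2 wood=5
After 12 (craft shield): resin=1 shield=10 wire=2 wood=5
After 13 (craft shield): shield=12 wire=2 wood=5
After 14 (gather 9 wood): shield=12 wire=2 wood=14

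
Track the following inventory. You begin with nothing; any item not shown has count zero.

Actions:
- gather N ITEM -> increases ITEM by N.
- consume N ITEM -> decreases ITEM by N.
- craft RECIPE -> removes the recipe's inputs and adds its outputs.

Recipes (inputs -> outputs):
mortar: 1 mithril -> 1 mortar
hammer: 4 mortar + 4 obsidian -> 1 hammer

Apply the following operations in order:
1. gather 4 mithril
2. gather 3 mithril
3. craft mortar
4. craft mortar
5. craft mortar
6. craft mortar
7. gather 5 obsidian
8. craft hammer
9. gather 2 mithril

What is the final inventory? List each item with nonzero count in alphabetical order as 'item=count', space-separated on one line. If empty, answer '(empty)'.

After 1 (gather 4 mithril): mithril=4
After 2 (gather 3 mithril): mithril=7
After 3 (craft mortar): mithril=6 mortar=1
After 4 (craft mortar): mithril=5 mortar=2
After 5 (craft mortar): mithril=4 mortar=3
After 6 (craft mortar): mithril=3 mortar=4
After 7 (gather 5 obsidian): mithril=3 mortar=4 obsidian=5
After 8 (craft hammer): hammer=1 mithril=3 obsidian=1
After 9 (gather 2 mithril): hammer=1 mithril=5 obsidian=1

Answer: hammer=1 mithril=5 obsidian=1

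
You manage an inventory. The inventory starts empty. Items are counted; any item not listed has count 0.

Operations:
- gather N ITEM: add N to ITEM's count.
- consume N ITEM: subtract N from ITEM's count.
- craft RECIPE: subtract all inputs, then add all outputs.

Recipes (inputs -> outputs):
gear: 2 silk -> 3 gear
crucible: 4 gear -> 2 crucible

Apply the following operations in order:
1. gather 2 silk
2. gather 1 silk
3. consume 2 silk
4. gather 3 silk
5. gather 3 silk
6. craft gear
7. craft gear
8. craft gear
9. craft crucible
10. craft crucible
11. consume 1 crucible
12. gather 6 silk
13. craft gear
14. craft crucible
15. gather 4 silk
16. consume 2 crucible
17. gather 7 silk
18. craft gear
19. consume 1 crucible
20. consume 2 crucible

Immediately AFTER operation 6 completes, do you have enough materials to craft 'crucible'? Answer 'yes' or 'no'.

After 1 (gather 2 silk): silk=2
After 2 (gather 1 silk): silk=3
After 3 (consume 2 silk): silk=1
After 4 (gather 3 silk): silk=4
After 5 (gather 3 silk): silk=7
After 6 (craft gear): gear=3 silk=5

Answer: no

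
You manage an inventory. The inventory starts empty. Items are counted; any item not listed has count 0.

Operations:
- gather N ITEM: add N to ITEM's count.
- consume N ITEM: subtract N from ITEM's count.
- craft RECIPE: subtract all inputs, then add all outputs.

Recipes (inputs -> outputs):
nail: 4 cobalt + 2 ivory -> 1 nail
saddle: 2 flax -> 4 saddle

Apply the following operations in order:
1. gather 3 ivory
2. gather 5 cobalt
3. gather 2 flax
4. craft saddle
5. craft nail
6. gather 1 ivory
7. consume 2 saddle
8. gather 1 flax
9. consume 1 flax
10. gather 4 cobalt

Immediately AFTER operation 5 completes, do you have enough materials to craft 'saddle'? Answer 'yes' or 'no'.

After 1 (gather 3 ivory): ivory=3
After 2 (gather 5 cobalt): cobalt=5 ivory=3
After 3 (gather 2 flax): cobalt=5 flax=2 ivory=3
After 4 (craft saddle): cobalt=5 ivory=3 saddle=4
After 5 (craft nail): cobalt=1 ivory=1 nail=1 saddle=4

Answer: no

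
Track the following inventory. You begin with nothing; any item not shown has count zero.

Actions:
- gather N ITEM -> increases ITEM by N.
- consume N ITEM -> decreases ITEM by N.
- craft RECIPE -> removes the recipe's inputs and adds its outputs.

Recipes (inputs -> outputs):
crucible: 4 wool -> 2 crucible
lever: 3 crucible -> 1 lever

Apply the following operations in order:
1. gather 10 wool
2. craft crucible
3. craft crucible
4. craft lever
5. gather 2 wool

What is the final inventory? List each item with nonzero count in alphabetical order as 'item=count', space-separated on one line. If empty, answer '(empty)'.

After 1 (gather 10 wool): wool=10
After 2 (craft crucible): crucible=2 wool=6
After 3 (craft crucible): crucible=4 wool=2
After 4 (craft lever): crucible=1 lever=1 wool=2
After 5 (gather 2 wool): crucible=1 lever=1 wool=4

Answer: crucible=1 lever=1 wool=4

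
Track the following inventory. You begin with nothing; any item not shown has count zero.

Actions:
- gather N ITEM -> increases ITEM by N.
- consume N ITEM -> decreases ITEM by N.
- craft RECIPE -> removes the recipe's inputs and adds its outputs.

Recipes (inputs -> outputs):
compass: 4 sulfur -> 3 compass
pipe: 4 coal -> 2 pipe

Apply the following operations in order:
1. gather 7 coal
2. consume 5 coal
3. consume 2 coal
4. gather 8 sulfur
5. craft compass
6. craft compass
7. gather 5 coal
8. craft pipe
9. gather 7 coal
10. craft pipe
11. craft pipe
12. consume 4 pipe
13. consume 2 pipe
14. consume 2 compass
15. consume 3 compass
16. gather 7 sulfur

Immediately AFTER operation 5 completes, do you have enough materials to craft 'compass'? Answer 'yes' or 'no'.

After 1 (gather 7 coal): coal=7
After 2 (consume 5 coal): coal=2
After 3 (consume 2 coal): (empty)
After 4 (gather 8 sulfur): sulfur=8
After 5 (craft compass): compass=3 sulfur=4

Answer: yes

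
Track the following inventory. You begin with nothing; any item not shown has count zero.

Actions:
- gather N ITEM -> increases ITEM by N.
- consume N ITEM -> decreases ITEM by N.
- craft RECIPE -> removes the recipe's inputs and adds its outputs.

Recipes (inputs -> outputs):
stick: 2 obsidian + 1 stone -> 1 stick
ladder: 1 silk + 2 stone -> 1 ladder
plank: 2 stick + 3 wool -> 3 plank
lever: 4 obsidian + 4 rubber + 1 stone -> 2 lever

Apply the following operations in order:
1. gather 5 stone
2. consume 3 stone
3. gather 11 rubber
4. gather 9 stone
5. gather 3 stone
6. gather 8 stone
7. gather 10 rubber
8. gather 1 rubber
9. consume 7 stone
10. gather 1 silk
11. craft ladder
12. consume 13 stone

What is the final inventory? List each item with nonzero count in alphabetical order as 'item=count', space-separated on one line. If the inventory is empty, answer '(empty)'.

Answer: ladder=1 rubber=22

Derivation:
After 1 (gather 5 stone): stone=5
After 2 (consume 3 stone): stone=2
After 3 (gather 11 rubber): rubber=11 stone=2
After 4 (gather 9 stone): rubber=11 stone=11
After 5 (gather 3 stone): rubber=11 stone=14
After 6 (gather 8 stone): rubber=11 stone=22
After 7 (gather 10 rubber): rubber=21 stone=22
After 8 (gather 1 rubber): rubber=22 stone=22
After 9 (consume 7 stone): rubber=22 stone=15
After 10 (gather 1 silk): rubber=22 silk=1 stone=15
After 11 (craft ladder): ladder=1 rubber=22 stone=13
After 12 (consume 13 stone): ladder=1 rubber=22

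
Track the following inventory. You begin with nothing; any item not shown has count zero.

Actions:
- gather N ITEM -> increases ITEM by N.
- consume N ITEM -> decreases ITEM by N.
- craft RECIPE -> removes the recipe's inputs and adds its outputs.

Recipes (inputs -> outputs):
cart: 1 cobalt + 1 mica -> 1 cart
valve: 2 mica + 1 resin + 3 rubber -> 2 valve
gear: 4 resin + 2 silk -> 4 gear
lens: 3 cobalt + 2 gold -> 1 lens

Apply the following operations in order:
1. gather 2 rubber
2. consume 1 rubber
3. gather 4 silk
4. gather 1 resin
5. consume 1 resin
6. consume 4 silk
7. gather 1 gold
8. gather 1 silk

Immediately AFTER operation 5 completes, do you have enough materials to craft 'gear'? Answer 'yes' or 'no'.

After 1 (gather 2 rubber): rubber=2
After 2 (consume 1 rubber): rubber=1
After 3 (gather 4 silk): rubber=1 silk=4
After 4 (gather 1 resin): resin=1 rubber=1 silk=4
After 5 (consume 1 resin): rubber=1 silk=4

Answer: no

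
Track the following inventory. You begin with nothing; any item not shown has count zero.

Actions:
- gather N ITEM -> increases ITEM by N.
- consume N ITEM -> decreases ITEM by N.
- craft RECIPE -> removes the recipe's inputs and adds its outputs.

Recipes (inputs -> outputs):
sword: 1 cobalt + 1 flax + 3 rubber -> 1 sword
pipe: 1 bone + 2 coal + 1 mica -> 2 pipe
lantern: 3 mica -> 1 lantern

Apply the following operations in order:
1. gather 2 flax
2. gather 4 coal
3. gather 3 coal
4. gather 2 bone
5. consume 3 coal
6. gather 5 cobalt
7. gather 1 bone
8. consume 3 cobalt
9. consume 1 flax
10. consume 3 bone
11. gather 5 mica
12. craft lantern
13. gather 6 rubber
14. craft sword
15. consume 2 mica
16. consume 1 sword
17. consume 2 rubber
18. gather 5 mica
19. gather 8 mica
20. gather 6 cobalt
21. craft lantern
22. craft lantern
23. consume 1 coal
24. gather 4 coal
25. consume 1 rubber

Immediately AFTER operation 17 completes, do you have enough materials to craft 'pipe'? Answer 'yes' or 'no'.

Answer: no

Derivation:
After 1 (gather 2 flax): flax=2
After 2 (gather 4 coal): coal=4 flax=2
After 3 (gather 3 coal): coal=7 flax=2
After 4 (gather 2 bone): bone=2 coal=7 flax=2
After 5 (consume 3 coal): bone=2 coal=4 flax=2
After 6 (gather 5 cobalt): bone=2 coal=4 cobalt=5 flax=2
After 7 (gather 1 bone): bone=3 coal=4 cobalt=5 flax=2
After 8 (consume 3 cobalt): bone=3 coal=4 cobalt=2 flax=2
After 9 (consume 1 flax): bone=3 coal=4 cobalt=2 flax=1
After 10 (consume 3 bone): coal=4 cobalt=2 flax=1
After 11 (gather 5 mica): coal=4 cobalt=2 flax=1 mica=5
After 12 (craft lantern): coal=4 cobalt=2 flax=1 lantern=1 mica=2
After 13 (gather 6 rubber): coal=4 cobalt=2 flax=1 lantern=1 mica=2 rubber=6
After 14 (craft sword): coal=4 cobalt=1 lantern=1 mica=2 rubber=3 sword=1
After 15 (consume 2 mica): coal=4 cobalt=1 lantern=1 rubber=3 sword=1
After 16 (consume 1 sword): coal=4 cobalt=1 lantern=1 rubber=3
After 17 (consume 2 rubber): coal=4 cobalt=1 lantern=1 rubber=1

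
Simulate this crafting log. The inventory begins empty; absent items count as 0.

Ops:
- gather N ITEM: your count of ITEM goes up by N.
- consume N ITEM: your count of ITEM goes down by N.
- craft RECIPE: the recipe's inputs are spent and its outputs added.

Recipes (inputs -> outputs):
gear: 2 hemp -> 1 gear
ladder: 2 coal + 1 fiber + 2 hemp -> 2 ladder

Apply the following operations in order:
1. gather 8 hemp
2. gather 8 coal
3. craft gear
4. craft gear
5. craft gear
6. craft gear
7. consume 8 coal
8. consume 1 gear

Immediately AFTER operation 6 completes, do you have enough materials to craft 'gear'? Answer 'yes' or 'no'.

Answer: no

Derivation:
After 1 (gather 8 hemp): hemp=8
After 2 (gather 8 coal): coal=8 hemp=8
After 3 (craft gear): coal=8 gear=1 hemp=6
After 4 (craft gear): coal=8 gear=2 hemp=4
After 5 (craft gear): coal=8 gear=3 hemp=2
After 6 (craft gear): coal=8 gear=4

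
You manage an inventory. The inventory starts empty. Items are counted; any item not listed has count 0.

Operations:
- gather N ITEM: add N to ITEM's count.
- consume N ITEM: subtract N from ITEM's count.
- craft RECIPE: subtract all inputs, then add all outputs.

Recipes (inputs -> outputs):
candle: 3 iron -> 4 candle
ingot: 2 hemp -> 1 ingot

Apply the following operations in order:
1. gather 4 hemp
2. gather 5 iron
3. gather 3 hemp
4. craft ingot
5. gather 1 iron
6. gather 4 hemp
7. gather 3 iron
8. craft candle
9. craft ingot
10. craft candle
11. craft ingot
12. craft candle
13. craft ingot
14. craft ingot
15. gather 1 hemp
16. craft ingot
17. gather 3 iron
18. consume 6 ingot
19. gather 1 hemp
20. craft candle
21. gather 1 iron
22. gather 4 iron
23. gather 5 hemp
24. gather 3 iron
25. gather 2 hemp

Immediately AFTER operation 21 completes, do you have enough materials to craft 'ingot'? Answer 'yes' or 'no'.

After 1 (gather 4 hemp): hemp=4
After 2 (gather 5 iron): hemp=4 iron=5
After 3 (gather 3 hemp): hemp=7 iron=5
After 4 (craft ingot): hemp=5 ingot=1 iron=5
After 5 (gather 1 iron): hemp=5 ingot=1 iron=6
After 6 (gather 4 hemp): hemp=9 ingot=1 iron=6
After 7 (gather 3 iron): hemp=9 ingot=1 iron=9
After 8 (craft candle): candle=4 hemp=9 ingot=1 iron=6
After 9 (craft ingot): candle=4 hemp=7 ingot=2 iron=6
After 10 (craft candle): candle=8 hemp=7 ingot=2 iron=3
After 11 (craft ingot): candle=8 hemp=5 ingot=3 iron=3
After 12 (craft candle): candle=12 hemp=5 ingot=3
After 13 (craft ingot): candle=12 hemp=3 ingot=4
After 14 (craft ingot): candle=12 hemp=1 ingot=5
After 15 (gather 1 hemp): candle=12 hemp=2 ingot=5
After 16 (craft ingot): candle=12 ingot=6
After 17 (gather 3 iron): candle=12 ingot=6 iron=3
After 18 (consume 6 ingot): candle=12 iron=3
After 19 (gather 1 hemp): candle=12 hemp=1 iron=3
After 20 (craft candle): candle=16 hemp=1
After 21 (gather 1 iron): candle=16 hemp=1 iron=1

Answer: no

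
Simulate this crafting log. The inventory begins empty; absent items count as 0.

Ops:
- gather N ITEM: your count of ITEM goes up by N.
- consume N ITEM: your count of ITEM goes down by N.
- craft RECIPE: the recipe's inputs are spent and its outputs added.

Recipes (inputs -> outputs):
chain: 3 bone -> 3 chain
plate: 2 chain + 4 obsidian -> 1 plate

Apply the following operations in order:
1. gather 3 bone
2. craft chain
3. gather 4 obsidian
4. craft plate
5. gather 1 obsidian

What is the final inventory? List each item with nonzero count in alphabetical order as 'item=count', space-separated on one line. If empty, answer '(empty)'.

After 1 (gather 3 bone): bone=3
After 2 (craft chain): chain=3
After 3 (gather 4 obsidian): chain=3 obsidian=4
After 4 (craft plate): chain=1 plate=1
After 5 (gather 1 obsidian): chain=1 obsidian=1 plate=1

Answer: chain=1 obsidian=1 plate=1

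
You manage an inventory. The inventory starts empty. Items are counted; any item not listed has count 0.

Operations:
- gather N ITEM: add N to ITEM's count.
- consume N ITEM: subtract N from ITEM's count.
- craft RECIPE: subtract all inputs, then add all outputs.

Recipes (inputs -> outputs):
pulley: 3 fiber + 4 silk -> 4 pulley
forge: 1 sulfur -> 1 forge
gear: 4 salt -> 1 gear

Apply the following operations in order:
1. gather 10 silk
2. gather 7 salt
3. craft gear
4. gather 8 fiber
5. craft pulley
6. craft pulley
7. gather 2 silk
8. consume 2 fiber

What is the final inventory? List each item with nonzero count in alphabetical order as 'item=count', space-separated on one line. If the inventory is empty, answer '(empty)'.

After 1 (gather 10 silk): silk=10
After 2 (gather 7 salt): salt=7 silk=10
After 3 (craft gear): gear=1 salt=3 silk=10
After 4 (gather 8 fiber): fiber=8 gear=1 salt=3 silk=10
After 5 (craft pulley): fiber=5 gear=1 pulley=4 salt=3 silk=6
After 6 (craft pulley): fiber=2 gear=1 pulley=8 salt=3 silk=2
After 7 (gather 2 silk): fiber=2 gear=1 pulley=8 salt=3 silk=4
After 8 (consume 2 fiber): gear=1 pulley=8 salt=3 silk=4

Answer: gear=1 pulley=8 salt=3 silk=4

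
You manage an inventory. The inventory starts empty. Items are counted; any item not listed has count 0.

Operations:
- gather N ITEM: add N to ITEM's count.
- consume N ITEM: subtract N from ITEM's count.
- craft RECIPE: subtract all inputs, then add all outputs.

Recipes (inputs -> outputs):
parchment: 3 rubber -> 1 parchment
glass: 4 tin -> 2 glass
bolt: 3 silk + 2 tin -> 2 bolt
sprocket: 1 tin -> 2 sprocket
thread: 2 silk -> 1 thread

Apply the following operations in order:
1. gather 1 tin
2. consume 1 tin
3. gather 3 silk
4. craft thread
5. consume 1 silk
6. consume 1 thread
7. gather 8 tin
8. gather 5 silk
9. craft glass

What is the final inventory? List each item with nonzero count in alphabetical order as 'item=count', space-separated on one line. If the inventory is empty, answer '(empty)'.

After 1 (gather 1 tin): tin=1
After 2 (consume 1 tin): (empty)
After 3 (gather 3 silk): silk=3
After 4 (craft thread): silk=1 thread=1
After 5 (consume 1 silk): thread=1
After 6 (consume 1 thread): (empty)
After 7 (gather 8 tin): tin=8
After 8 (gather 5 silk): silk=5 tin=8
After 9 (craft glass): glass=2 silk=5 tin=4

Answer: glass=2 silk=5 tin=4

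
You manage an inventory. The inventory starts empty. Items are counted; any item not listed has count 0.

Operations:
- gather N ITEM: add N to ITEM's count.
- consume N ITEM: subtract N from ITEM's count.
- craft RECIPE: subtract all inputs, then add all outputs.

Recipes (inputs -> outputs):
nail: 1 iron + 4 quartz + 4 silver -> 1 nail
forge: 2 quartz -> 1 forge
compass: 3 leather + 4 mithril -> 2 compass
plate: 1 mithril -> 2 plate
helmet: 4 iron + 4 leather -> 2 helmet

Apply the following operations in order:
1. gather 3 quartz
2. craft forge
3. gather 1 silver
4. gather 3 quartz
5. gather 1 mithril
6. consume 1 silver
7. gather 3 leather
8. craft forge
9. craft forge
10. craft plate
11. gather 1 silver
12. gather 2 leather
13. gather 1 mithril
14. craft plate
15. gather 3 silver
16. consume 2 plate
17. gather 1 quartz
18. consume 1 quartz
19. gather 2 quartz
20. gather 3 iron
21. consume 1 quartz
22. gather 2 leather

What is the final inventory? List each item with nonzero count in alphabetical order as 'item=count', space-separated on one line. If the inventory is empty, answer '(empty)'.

After 1 (gather 3 quartz): quartz=3
After 2 (craft forge): forge=1 quartz=1
After 3 (gather 1 silver): forge=1 quartz=1 silver=1
After 4 (gather 3 quartz): forge=1 quartz=4 silver=1
After 5 (gather 1 mithril): forge=1 mithril=1 quartz=4 silver=1
After 6 (consume 1 silver): forge=1 mithril=1 quartz=4
After 7 (gather 3 leather): forge=1 leather=3 mithril=1 quartz=4
After 8 (craft forge): forge=2 leather=3 mithril=1 quartz=2
After 9 (craft forge): forge=3 leather=3 mithril=1
After 10 (craft plate): forge=3 leather=3 plate=2
After 11 (gather 1 silver): forge=3 leather=3 plate=2 silver=1
After 12 (gather 2 leather): forge=3 leather=5 plate=2 silver=1
After 13 (gather 1 mithril): forge=3 leather=5 mithril=1 plate=2 silver=1
After 14 (craft plate): forge=3 leather=5 plate=4 silver=1
After 15 (gather 3 silver): forge=3 leather=5 plate=4 silver=4
After 16 (consume 2 plate): forge=3 leather=5 plate=2 silver=4
After 17 (gather 1 quartz): forge=3 leather=5 plate=2 quartz=1 silver=4
After 18 (consume 1 quartz): forge=3 leather=5 plate=2 silver=4
After 19 (gather 2 quartz): forge=3 leather=5 plate=2 quartz=2 silver=4
After 20 (gather 3 iron): forge=3 iron=3 leather=5 plate=2 quartz=2 silver=4
After 21 (consume 1 quartz): forge=3 iron=3 leather=5 plate=2 quartz=1 silver=4
After 22 (gather 2 leather): forge=3 iron=3 leather=7 plate=2 quartz=1 silver=4

Answer: forge=3 iron=3 leather=7 plate=2 quartz=1 silver=4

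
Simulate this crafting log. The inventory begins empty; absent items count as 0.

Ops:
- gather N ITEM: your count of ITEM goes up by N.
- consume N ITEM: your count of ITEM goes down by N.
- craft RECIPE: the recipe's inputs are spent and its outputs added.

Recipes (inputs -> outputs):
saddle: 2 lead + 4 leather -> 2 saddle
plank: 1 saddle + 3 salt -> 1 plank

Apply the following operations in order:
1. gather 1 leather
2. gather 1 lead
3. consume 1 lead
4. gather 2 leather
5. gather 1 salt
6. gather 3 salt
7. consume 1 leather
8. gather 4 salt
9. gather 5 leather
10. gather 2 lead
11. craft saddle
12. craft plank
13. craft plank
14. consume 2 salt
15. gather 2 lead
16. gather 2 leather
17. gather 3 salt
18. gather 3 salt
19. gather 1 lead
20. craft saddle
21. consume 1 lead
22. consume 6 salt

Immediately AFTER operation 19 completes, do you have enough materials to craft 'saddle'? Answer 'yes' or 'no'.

Answer: yes

Derivation:
After 1 (gather 1 leather): leather=1
After 2 (gather 1 lead): lead=1 leather=1
After 3 (consume 1 lead): leather=1
After 4 (gather 2 leather): leather=3
After 5 (gather 1 salt): leather=3 salt=1
After 6 (gather 3 salt): leather=3 salt=4
After 7 (consume 1 leather): leather=2 salt=4
After 8 (gather 4 salt): leather=2 salt=8
After 9 (gather 5 leather): leather=7 salt=8
After 10 (gather 2 lead): lead=2 leather=7 salt=8
After 11 (craft saddle): leather=3 saddle=2 salt=8
After 12 (craft plank): leather=3 plank=1 saddle=1 salt=5
After 13 (craft plank): leather=3 plank=2 salt=2
After 14 (consume 2 salt): leather=3 plank=2
After 15 (gather 2 lead): lead=2 leather=3 plank=2
After 16 (gather 2 leather): lead=2 leather=5 plank=2
After 17 (gather 3 salt): lead=2 leather=5 plank=2 salt=3
After 18 (gather 3 salt): lead=2 leather=5 plank=2 salt=6
After 19 (gather 1 lead): lead=3 leather=5 plank=2 salt=6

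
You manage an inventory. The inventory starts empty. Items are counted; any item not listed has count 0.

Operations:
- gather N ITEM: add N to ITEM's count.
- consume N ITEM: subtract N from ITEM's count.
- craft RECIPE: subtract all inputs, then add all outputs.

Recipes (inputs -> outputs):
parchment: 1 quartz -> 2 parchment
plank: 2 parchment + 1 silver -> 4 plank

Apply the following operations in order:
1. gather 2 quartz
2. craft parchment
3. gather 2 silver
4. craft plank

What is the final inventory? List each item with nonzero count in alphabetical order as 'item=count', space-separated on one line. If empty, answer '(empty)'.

After 1 (gather 2 quartz): quartz=2
After 2 (craft parchment): parchment=2 quartz=1
After 3 (gather 2 silver): parchment=2 quartz=1 silver=2
After 4 (craft plank): plank=4 quartz=1 silver=1

Answer: plank=4 quartz=1 silver=1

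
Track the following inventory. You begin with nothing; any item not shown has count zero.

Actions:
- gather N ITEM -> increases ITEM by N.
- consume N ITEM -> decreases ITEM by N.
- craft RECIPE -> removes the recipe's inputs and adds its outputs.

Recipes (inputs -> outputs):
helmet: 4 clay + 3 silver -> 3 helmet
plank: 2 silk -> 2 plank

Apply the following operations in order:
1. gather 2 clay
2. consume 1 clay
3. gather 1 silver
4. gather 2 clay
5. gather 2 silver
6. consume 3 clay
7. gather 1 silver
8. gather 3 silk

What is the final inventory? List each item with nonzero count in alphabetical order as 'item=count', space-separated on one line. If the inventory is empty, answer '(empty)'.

Answer: silk=3 silver=4

Derivation:
After 1 (gather 2 clay): clay=2
After 2 (consume 1 clay): clay=1
After 3 (gather 1 silver): clay=1 silver=1
After 4 (gather 2 clay): clay=3 silver=1
After 5 (gather 2 silver): clay=3 silver=3
After 6 (consume 3 clay): silver=3
After 7 (gather 1 silver): silver=4
After 8 (gather 3 silk): silk=3 silver=4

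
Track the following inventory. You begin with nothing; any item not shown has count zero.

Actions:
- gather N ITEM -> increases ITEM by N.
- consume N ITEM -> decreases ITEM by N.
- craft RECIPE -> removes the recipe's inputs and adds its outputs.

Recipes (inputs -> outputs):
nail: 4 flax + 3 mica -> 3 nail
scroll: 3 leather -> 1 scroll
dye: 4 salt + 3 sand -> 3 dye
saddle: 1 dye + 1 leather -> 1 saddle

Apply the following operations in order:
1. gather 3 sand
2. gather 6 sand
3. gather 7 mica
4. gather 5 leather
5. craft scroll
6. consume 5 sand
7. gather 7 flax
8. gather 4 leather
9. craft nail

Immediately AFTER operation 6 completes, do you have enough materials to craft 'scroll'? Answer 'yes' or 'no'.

Answer: no

Derivation:
After 1 (gather 3 sand): sand=3
After 2 (gather 6 sand): sand=9
After 3 (gather 7 mica): mica=7 sand=9
After 4 (gather 5 leather): leather=5 mica=7 sand=9
After 5 (craft scroll): leather=2 mica=7 sand=9 scroll=1
After 6 (consume 5 sand): leather=2 mica=7 sand=4 scroll=1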